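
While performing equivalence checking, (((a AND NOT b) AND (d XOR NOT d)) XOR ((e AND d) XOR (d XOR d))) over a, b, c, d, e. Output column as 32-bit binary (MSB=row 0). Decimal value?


Formula: (((a AND NOT b) AND (d XOR NOT d)) XOR ((e AND d) XOR (d XOR d))) over a, b, c, d, e (32 rows)
Evaluate each row (bits = a,b,c,d,e, MSB first):
  row 0 [00000]: (((0 AND NOT 0) AND (0 XOR NOT 0)) XOR ((0 AND 0) XOR (0 XOR 0))) -> 0
  row 1 [00001]: (((0 AND NOT 0) AND (0 XOR NOT 0)) XOR ((1 AND 0) XOR (0 XOR 0))) -> 0
  row 2 [00010]: (((0 AND NOT 0) AND (1 XOR NOT 1)) XOR ((0 AND 1) XOR (1 XOR 1))) -> 0
  row 3 [00011]: (((0 AND NOT 0) AND (1 XOR NOT 1)) XOR ((1 AND 1) XOR (1 XOR 1))) -> 1
  row 4 [00100]: (((0 AND NOT 0) AND (0 XOR NOT 0)) XOR ((0 AND 0) XOR (0 XOR 0))) -> 0
  row 5 [00101]: (((0 AND NOT 0) AND (0 XOR NOT 0)) XOR ((1 AND 0) XOR (0 XOR 0))) -> 0
  row 6 [00110]: (((0 AND NOT 0) AND (1 XOR NOT 1)) XOR ((0 AND 1) XOR (1 XOR 1))) -> 0
  row 7 [00111]: (((0 AND NOT 0) AND (1 XOR NOT 1)) XOR ((1 AND 1) XOR (1 XOR 1))) -> 1
  row 8 [01000]: (((0 AND NOT 1) AND (0 XOR NOT 0)) XOR ((0 AND 0) XOR (0 XOR 0))) -> 0
  row 9 [01001]: (((0 AND NOT 1) AND (0 XOR NOT 0)) XOR ((1 AND 0) XOR (0 XOR 0))) -> 0
  row 10 [01010]: (((0 AND NOT 1) AND (1 XOR NOT 1)) XOR ((0 AND 1) XOR (1 XOR 1))) -> 0
  row 11 [01011]: (((0 AND NOT 1) AND (1 XOR NOT 1)) XOR ((1 AND 1) XOR (1 XOR 1))) -> 1
  row 12 [01100]: (((0 AND NOT 1) AND (0 XOR NOT 0)) XOR ((0 AND 0) XOR (0 XOR 0))) -> 0
  row 13 [01101]: (((0 AND NOT 1) AND (0 XOR NOT 0)) XOR ((1 AND 0) XOR (0 XOR 0))) -> 0
  row 14 [01110]: (((0 AND NOT 1) AND (1 XOR NOT 1)) XOR ((0 AND 1) XOR (1 XOR 1))) -> 0
  row 15 [01111]: (((0 AND NOT 1) AND (1 XOR NOT 1)) XOR ((1 AND 1) XOR (1 XOR 1))) -> 1
  row 16 [10000]: (((1 AND NOT 0) AND (0 XOR NOT 0)) XOR ((0 AND 0) XOR (0 XOR 0))) -> 1
  row 17 [10001]: (((1 AND NOT 0) AND (0 XOR NOT 0)) XOR ((1 AND 0) XOR (0 XOR 0))) -> 1
  row 18 [10010]: (((1 AND NOT 0) AND (1 XOR NOT 1)) XOR ((0 AND 1) XOR (1 XOR 1))) -> 1
  row 19 [10011]: (((1 AND NOT 0) AND (1 XOR NOT 1)) XOR ((1 AND 1) XOR (1 XOR 1))) -> 0
  row 20 [10100]: (((1 AND NOT 0) AND (0 XOR NOT 0)) XOR ((0 AND 0) XOR (0 XOR 0))) -> 1
  row 21 [10101]: (((1 AND NOT 0) AND (0 XOR NOT 0)) XOR ((1 AND 0) XOR (0 XOR 0))) -> 1
  row 22 [10110]: (((1 AND NOT 0) AND (1 XOR NOT 1)) XOR ((0 AND 1) XOR (1 XOR 1))) -> 1
  row 23 [10111]: (((1 AND NOT 0) AND (1 XOR NOT 1)) XOR ((1 AND 1) XOR (1 XOR 1))) -> 0
  row 24 [11000]: (((1 AND NOT 1) AND (0 XOR NOT 0)) XOR ((0 AND 0) XOR (0 XOR 0))) -> 0
  row 25 [11001]: (((1 AND NOT 1) AND (0 XOR NOT 0)) XOR ((1 AND 0) XOR (0 XOR 0))) -> 0
  row 26 [11010]: (((1 AND NOT 1) AND (1 XOR NOT 1)) XOR ((0 AND 1) XOR (1 XOR 1))) -> 0
  row 27 [11011]: (((1 AND NOT 1) AND (1 XOR NOT 1)) XOR ((1 AND 1) XOR (1 XOR 1))) -> 1
  row 28 [11100]: (((1 AND NOT 1) AND (0 XOR NOT 0)) XOR ((0 AND 0) XOR (0 XOR 0))) -> 0
  row 29 [11101]: (((1 AND NOT 1) AND (0 XOR NOT 0)) XOR ((1 AND 0) XOR (0 XOR 0))) -> 0
  row 30 [11110]: (((1 AND NOT 1) AND (1 XOR NOT 1)) XOR ((0 AND 1) XOR (1 XOR 1))) -> 0
  row 31 [11111]: (((1 AND NOT 1) AND (1 XOR NOT 1)) XOR ((1 AND 1) XOR (1 XOR 1))) -> 1
Full result column, 4 rows per line (a,b,c fixed per line; d,e runs 00..11 left to right):
  rows 0-3 [a,b,c=000]: 0001  = hex 1
  rows 4-7 [a,b,c=001]: 0001  = hex 1
  rows 8-11 [a,b,c=010]: 0001  = hex 1
  rows 12-15 [a,b,c=011]: 0001  = hex 1
  rows 16-19 [a,b,c=100]: 1110  = hex E
  rows 20-23 [a,b,c=101]: 1110  = hex E
  rows 24-27 [a,b,c=110]: 0001  = hex 1
  rows 28-31 [a,b,c=111]: 0001  = hex 1
Output column (row 0 .. row 31) = 00010001000100011110111000010001
Output column grouped in 4s = 0001 0001 0001 0001 1110 1110 0001 0001 = 0x1111EE11
Convert to decimal digit by digit (value = value*16 + digit):
  1 -> 1
  1*16 + 1 = 17
  17*16 + 1 = 273
  273*16 + 1 = 4369
  4369*16 + 14 (E) = 69918
  69918*16 + 14 (E) = 1118702
  1118702*16 + 1 = 17899233
  17899233*16 + 1 = 286387729
Decimal = 286387729

286387729


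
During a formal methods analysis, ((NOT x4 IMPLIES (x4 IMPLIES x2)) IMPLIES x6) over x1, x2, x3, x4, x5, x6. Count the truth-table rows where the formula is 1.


Formula: ((NOT x4 IMPLIES (x4 IMPLIES x2)) IMPLIES x6) over 6 vars (64 rows)
Evaluate each row (x1, x2, x3, x4, x5, x6 as bits, MSB first):
  row 0 [000000]: ((NOT 0 IMPLIES (0 IMPLIES 0)) IMPLIES 0) -> 0
  row 1 [000001]: ((NOT 0 IMPLIES (0 IMPLIES 0)) IMPLIES 1) -> 1
  row 2 [000010]: ((NOT 0 IMPLIES (0 IMPLIES 0)) IMPLIES 0) -> 0
  row 3 [000011]: ((NOT 0 IMPLIES (0 IMPLIES 0)) IMPLIES 1) -> 1
  row 4 [000100]: ((NOT 1 IMPLIES (1 IMPLIES 0)) IMPLIES 0) -> 0
  (every remaining row is evaluated the same way; all 64 results are listed next)
Full result column, 8 rows per line (x1,x2,x3 fixed per line; x4,x5,x6 runs 000..111 left to right):
  rows 0-7 [x1,x2,x3=000]: 01010101  (ones: 4)
  rows 8-15 [x1,x2,x3=001]: 01010101  (ones: 4)
  rows 16-23 [x1,x2,x3=010]: 01010101  (ones: 4)
  rows 24-31 [x1,x2,x3=011]: 01010101  (ones: 4)
  rows 32-39 [x1,x2,x3=100]: 01010101  (ones: 4)
  rows 40-47 [x1,x2,x3=101]: 01010101  (ones: 4)
  rows 48-55 [x1,x2,x3=110]: 01010101  (ones: 4)
  rows 56-63 [x1,x2,x3=111]: 01010101  (ones: 4)
Count of 1-rows = 4+4+4+4+4+4+4+4 = 32

32


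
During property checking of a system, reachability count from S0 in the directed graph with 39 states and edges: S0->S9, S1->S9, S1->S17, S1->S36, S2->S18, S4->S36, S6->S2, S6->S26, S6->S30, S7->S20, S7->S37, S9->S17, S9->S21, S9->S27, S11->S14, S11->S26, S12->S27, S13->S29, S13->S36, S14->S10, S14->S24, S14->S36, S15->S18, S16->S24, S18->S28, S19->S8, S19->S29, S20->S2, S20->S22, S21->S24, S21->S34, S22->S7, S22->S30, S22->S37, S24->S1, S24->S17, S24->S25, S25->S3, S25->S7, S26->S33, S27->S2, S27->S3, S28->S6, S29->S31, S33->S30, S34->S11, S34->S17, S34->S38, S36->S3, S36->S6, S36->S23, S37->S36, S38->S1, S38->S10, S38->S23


BFS from S0:
  layer 0: {S0}
  layer 1: {S9}
  layer 2: {S17, S21, S27}
  layer 3: {S2, S3, S24, S34}
  layer 4: {S1, S11, S18, S25, S38}
  layer 5: {S7, S10, S14, S23, S26, S28, S36}
  layer 6: {S6, S20, S33, S37}
  layer 7: {S22, S30}
Reachable set: {S0, S1, S2, S3, S6, S7, S9, S10, S11, S14, S17, S18, S20, S21, S22, S23, S24, S25, S26, S27, S28, S30, S33, S34, S36, S37, S38}
Count = 27

27


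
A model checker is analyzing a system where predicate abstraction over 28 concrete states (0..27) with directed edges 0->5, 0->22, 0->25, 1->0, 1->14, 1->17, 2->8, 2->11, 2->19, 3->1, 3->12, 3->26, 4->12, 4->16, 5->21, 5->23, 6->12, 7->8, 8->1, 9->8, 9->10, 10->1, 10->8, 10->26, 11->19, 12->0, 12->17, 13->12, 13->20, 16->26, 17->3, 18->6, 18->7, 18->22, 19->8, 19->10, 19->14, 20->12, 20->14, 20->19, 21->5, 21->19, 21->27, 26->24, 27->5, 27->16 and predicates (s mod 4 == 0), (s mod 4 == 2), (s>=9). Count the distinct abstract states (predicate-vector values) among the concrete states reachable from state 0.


BFS from 0:
Concrete reachable: {0, 1, 3, 5, 8, 10, 12, 14, 16, 17, 19, 21, 22, 23, 24, 25, 26, 27}
Abstract via predicates (s mod 4 == 0), (s mod 4 == 2), (s>=9):
  (0,0,0) <- {1, 3, 5}
  (0,0,1) <- {17, 19, 21, 23, 25, 27}
  (0,1,1) <- {10, 14, 22, 26}
  (1,0,0) <- {0, 8}
  (1,0,1) <- {12, 16, 24}
Distinct abstract states = 5

5


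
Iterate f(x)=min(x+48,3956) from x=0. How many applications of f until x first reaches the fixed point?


Step 1: x=0, cap=3956, increment=48
Step 2: x grows by 48 each step until capped at 3956; fixed point is x=3956
Step 3: iterations = ceil(3956/48) = 83

83


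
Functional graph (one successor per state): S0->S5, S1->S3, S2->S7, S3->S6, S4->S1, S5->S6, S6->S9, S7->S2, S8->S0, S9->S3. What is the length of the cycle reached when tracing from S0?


Trace from S0 until a state repeats:
  S0 -> S5 -> S6 -> S9 -> S3 -> S6
S6 first seen at step 2, revisited at step 5.
Cycle length = 5 - 2 = 3

3


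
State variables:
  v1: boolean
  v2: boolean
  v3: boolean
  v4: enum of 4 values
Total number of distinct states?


State space = product of domain sizes of all variables.
Domain sizes:
  v1 (boolean): 2
  v2 (boolean): 2
  v3 (boolean): 2
  v4 (enum of 4 values): 4
Product = 2 * 2 * 2 * 4 = 32

32


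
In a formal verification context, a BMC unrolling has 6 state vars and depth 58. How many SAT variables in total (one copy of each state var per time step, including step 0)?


BMC unrolls to depth k, creating one copy of each state var for steps 0..k.
Step count = 58 + 1 = 59 (steps 0 through 58)
Vars per step = 6
Total = 6 * 59 = 354

354


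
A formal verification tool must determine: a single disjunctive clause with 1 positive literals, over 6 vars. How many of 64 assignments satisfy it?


Step 1: Total=2^6=64
Step 2: Unsat when all 1 false: 2^5=32
Step 3: Sat=64-32=32

32


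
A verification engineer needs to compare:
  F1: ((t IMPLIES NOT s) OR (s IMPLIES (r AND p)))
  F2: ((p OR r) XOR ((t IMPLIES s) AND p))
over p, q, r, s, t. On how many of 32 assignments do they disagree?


F1 = ((t IMPLIES NOT s) OR (s IMPLIES (r AND p)))
F2 = ((p OR r) XOR ((t IMPLIES s) AND p))
Evaluate both on each of 32 rows (bits = p,q,r,s,t):
  row 0 [00000]: F1=1 F2=0 (differ) -> 1
  row 1 [00001]: F1=1 F2=0 (differ) -> 1
  row 2 [00010]: F1=1 F2=0 (differ) -> 1
  row 3 [00011]: F1=0 F2=0 -> 0
  row 4 [00100]: F1=1 F2=1 -> 0
  row 5 [00101]: F1=1 F2=1 -> 0
  row 6 [00110]: F1=1 F2=1 -> 0
  row 7 [00111]: F1=0 F2=1 (differ) -> 1
  row 8 [01000]: F1=1 F2=0 (differ) -> 1
  row 9 [01001]: F1=1 F2=0 (differ) -> 1
  row 10 [01010]: F1=1 F2=0 (differ) -> 1
  row 11 [01011]: F1=0 F2=0 -> 0
  row 12 [01100]: F1=1 F2=1 -> 0
  row 13 [01101]: F1=1 F2=1 -> 0
  row 14 [01110]: F1=1 F2=1 -> 0
  row 15 [01111]: F1=0 F2=1 (differ) -> 1
  row 16 [10000]: F1=1 F2=0 (differ) -> 1
  row 17 [10001]: F1=1 F2=1 -> 0
  row 18 [10010]: F1=1 F2=0 (differ) -> 1
  row 19 [10011]: F1=0 F2=0 -> 0
  row 20 [10100]: F1=1 F2=0 (differ) -> 1
  row 21 [10101]: F1=1 F2=1 -> 0
  row 22 [10110]: F1=1 F2=0 (differ) -> 1
  row 23 [10111]: F1=1 F2=0 (differ) -> 1
  row 24 [11000]: F1=1 F2=0 (differ) -> 1
  row 25 [11001]: F1=1 F2=1 -> 0
  row 26 [11010]: F1=1 F2=0 (differ) -> 1
  row 27 [11011]: F1=0 F2=0 -> 0
  row 28 [11100]: F1=1 F2=0 (differ) -> 1
  row 29 [11101]: F1=1 F2=1 -> 0
  row 30 [11110]: F1=1 F2=0 (differ) -> 1
  row 31 [11111]: F1=1 F2=0 (differ) -> 1
Full result column, 8 rows per line (p,q fixed per line; r,s,t runs 000..111 left to right):
  rows 0-7 [p,q=00]: 11100001  (ones: 4)
  rows 8-15 [p,q=01]: 11100001  (ones: 4)
  rows 16-23 [p,q=10]: 10101011  (ones: 5)
  rows 24-31 [p,q=11]: 10101011  (ones: 5)
Disagreements = 4+4+5+5 = 18

18


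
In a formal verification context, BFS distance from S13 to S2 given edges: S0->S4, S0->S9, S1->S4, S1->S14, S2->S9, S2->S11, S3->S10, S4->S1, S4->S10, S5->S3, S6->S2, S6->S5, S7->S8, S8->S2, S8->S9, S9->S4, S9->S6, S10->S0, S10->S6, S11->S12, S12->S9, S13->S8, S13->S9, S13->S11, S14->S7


BFS layer-by-layer from S13:
  dist 0: {S13}
  dist 1: {S8, S9, S11}
  dist 2: {S2, S4, S6, S12}
  -> S2 reached at distance 2
Shortest path length = 2

2


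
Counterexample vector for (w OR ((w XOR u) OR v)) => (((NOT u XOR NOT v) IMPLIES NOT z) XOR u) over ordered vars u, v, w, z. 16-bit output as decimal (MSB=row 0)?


F1 = (w OR ((w XOR u) OR v))
F2 = (((NOT u XOR NOT v) IMPLIES NOT z) XOR u)
Counterexample to F1=>F2 is where F1=1 and F2=0.
Evaluate each row (bits = u,v,w,z, MSB first):
  row 0 [0000]: F1=0 F2=1 -> F1&~F2 -> 0
  row 1 [0001]: F1=0 F2=1 -> F1&~F2 -> 0
  row 2 [0010]: F1=1 F2=1 -> F1&~F2 -> 0
  row 3 [0011]: F1=1 F2=1 -> F1&~F2 -> 0
  row 4 [0100]: F1=1 F2=1 -> F1&~F2 -> 0
  row 5 [0101]: F1=1 F2=0 -> F1&~F2 -> 1
  row 6 [0110]: F1=1 F2=1 -> F1&~F2 -> 0
  row 7 [0111]: F1=1 F2=0 -> F1&~F2 -> 1
  row 8 [1000]: F1=1 F2=0 -> F1&~F2 -> 1
  row 9 [1001]: F1=1 F2=1 -> F1&~F2 -> 0
  row 10 [1010]: F1=1 F2=0 -> F1&~F2 -> 1
  row 11 [1011]: F1=1 F2=1 -> F1&~F2 -> 0
  row 12 [1100]: F1=1 F2=0 -> F1&~F2 -> 1
  row 13 [1101]: F1=1 F2=0 -> F1&~F2 -> 1
  row 14 [1110]: F1=1 F2=0 -> F1&~F2 -> 1
  row 15 [1111]: F1=1 F2=0 -> F1&~F2 -> 1
Full result column, 4 rows per line (u,v fixed per line; w,z runs 00..11 left to right):
  rows 0-3 [u,v=00]: 0000  = hex 0
  rows 4-7 [u,v=01]: 0101  = hex 5
  rows 8-11 [u,v=10]: 1010  = hex A
  rows 12-15 [u,v=11]: 1111  = hex F
Counterexample vector (row 0 .. row 15) = 0000010110101111
Output column grouped in 4s = 0000 0101 1010 1111 = 0x05AF
Convert to decimal digit by digit (value = value*16 + digit):
  0 -> 0
  0*16 + 5 = 5
  5*16 + 10 (A) = 90
  90*16 + 15 (F) = 1455
Decimal = 1455

1455


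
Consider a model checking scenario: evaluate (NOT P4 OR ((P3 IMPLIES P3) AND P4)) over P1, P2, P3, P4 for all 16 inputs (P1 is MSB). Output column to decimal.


Formula: (NOT P4 OR ((P3 IMPLIES P3) AND P4)) over P1, P2, P3, P4 (16 rows)
Evaluate each row (bits = P1,P2,P3,P4, MSB first):
  row 0 [0000]: (NOT 0 OR ((0 IMPLIES 0) AND 0)) -> 1
  row 1 [0001]: (NOT 1 OR ((0 IMPLIES 0) AND 1)) -> 1
  row 2 [0010]: (NOT 0 OR ((1 IMPLIES 1) AND 0)) -> 1
  row 3 [0011]: (NOT 1 OR ((1 IMPLIES 1) AND 1)) -> 1
  row 4 [0100]: (NOT 0 OR ((0 IMPLIES 0) AND 0)) -> 1
  row 5 [0101]: (NOT 1 OR ((0 IMPLIES 0) AND 1)) -> 1
  row 6 [0110]: (NOT 0 OR ((1 IMPLIES 1) AND 0)) -> 1
  row 7 [0111]: (NOT 1 OR ((1 IMPLIES 1) AND 1)) -> 1
  row 8 [1000]: (NOT 0 OR ((0 IMPLIES 0) AND 0)) -> 1
  row 9 [1001]: (NOT 1 OR ((0 IMPLIES 0) AND 1)) -> 1
  row 10 [1010]: (NOT 0 OR ((1 IMPLIES 1) AND 0)) -> 1
  row 11 [1011]: (NOT 1 OR ((1 IMPLIES 1) AND 1)) -> 1
  row 12 [1100]: (NOT 0 OR ((0 IMPLIES 0) AND 0)) -> 1
  row 13 [1101]: (NOT 1 OR ((0 IMPLIES 0) AND 1)) -> 1
  row 14 [1110]: (NOT 0 OR ((1 IMPLIES 1) AND 0)) -> 1
  row 15 [1111]: (NOT 1 OR ((1 IMPLIES 1) AND 1)) -> 1
Full result column, 4 rows per line (P1,P2 fixed per line; P3,P4 runs 00..11 left to right):
  rows 0-3 [P1,P2=00]: 1111  = hex F
  rows 4-7 [P1,P2=01]: 1111  = hex F
  rows 8-11 [P1,P2=10]: 1111  = hex F
  rows 12-15 [P1,P2=11]: 1111  = hex F
Output column (row 0 .. row 15) = 1111111111111111
Output column grouped in 4s = 1111 1111 1111 1111 = 0xFFFF
Convert to decimal digit by digit (value = value*16 + digit):
  F -> 15
  15*16 + 15 (F) = 255
  255*16 + 15 (F) = 4095
  4095*16 + 15 (F) = 65535
Decimal = 65535

65535


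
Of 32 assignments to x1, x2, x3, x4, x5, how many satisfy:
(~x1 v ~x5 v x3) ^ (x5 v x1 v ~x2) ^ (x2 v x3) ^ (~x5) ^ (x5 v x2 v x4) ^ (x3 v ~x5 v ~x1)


CNF with 6 clauses over 5 vars (32 assignments).
An assignment satisfies CNF iff every clause has >=1 true literal.
Check each row (bits = x1,x2,x3,x4,x5; clause T/F shown):
  row 0 [00000]: clauses=TTFTFT -> 0
  row 1 [00001]: clauses=TTFFTT -> 0
  row 2 [00010]: clauses=TTFTTT -> 0
  row 3 [00011]: clauses=TTFFTT -> 0
  row 4 [00100]: clauses=TTTTFT -> 0
  row 5 [00101]: clauses=TTTFTT -> 0
  row 6 [00110]: clauses=TTTTTT -> 1
  row 7 [00111]: clauses=TTTFTT -> 0
  row 8 [01000]: clauses=TFTTTT -> 0
  row 9 [01001]: clauses=TTTFTT -> 0
  row 10 [01010]: clauses=TFTTTT -> 0
  row 11 [01011]: clauses=TTTFTT -> 0
  row 12 [01100]: clauses=TFTTTT -> 0
  row 13 [01101]: clauses=TTTFTT -> 0
  row 14 [01110]: clauses=TFTTTT -> 0
  row 15 [01111]: clauses=TTTFTT -> 0
  row 16 [10000]: clauses=TTFTFT -> 0
  row 17 [10001]: clauses=FTFFTF -> 0
  row 18 [10010]: clauses=TTFTTT -> 0
  row 19 [10011]: clauses=FTFFTF -> 0
  row 20 [10100]: clauses=TTTTFT -> 0
  row 21 [10101]: clauses=TTTFTT -> 0
  row 22 [10110]: clauses=TTTTTT -> 1
  row 23 [10111]: clauses=TTTFTT -> 0
  row 24 [11000]: clauses=TTTTTT -> 1
  row 25 [11001]: clauses=FTTFTF -> 0
  row 26 [11010]: clauses=TTTTTT -> 1
  row 27 [11011]: clauses=FTTFTF -> 0
  row 28 [11100]: clauses=TTTTTT -> 1
  row 29 [11101]: clauses=TTTFTT -> 0
  row 30 [11110]: clauses=TTTTTT -> 1
  row 31 [11111]: clauses=TTTFTT -> 0
Full result column, 8 rows per line (x1,x2 fixed per line; x3,x4,x5 runs 000..111 left to right):
  rows 0-7 [x1,x2=00]: 00000010  (ones: 1)
  rows 8-15 [x1,x2=01]: 00000000  (ones: 0)
  rows 16-23 [x1,x2=10]: 00000010  (ones: 1)
  rows 24-31 [x1,x2=11]: 10101010  (ones: 4)
Satisfying assignments = 1+0+1+4 = 6

6


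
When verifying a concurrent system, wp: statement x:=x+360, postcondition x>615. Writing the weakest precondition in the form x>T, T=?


Formula: wp(x:=E, P) = P[E/x] (substitute E for x in postcondition)
Step 1: Postcondition: x>615
Step 2: Substitute x+360 for x: x+360>615
Step 3: Solve for x: x > 615-360 = 255

255


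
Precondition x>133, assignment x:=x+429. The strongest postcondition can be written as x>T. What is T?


Formula: sp(P, x:=E) = exists old_x. (x = E[old_x/x]) AND P[old_x/x] (old_x is the value of x before the assignment; eliminate old_x by solving x = E[old_x/x] for old_x)
Step 1: Precondition P: x>133, i.e. old_x > 133
Step 2: Assignment gives x = old_x + 429, so old_x = x - 429
Step 3: Substitute into P: x - 429 > 133
Step 4: Simplify: x > 133+429 = 562

562


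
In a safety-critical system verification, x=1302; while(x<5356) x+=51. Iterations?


Step 1: x goes from 1302 toward 5356 by 51; the body runs while x<5356, so iterations = ceil((bound-start)/step)
Step 2: Distance=4054
Step 3: ceil(4054/51)=80

80


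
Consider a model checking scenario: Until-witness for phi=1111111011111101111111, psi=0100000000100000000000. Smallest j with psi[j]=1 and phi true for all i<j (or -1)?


(phi U psi) at 0: need smallest j with psi[j]=1 and phi[i]=1 for all i in [0,j).
Scan from step 0:
  step 0: phi=1, psi=0 -> continue
  step 1: psi=1 and phi held for [0,1) -> witness found
Witness step = 1

1


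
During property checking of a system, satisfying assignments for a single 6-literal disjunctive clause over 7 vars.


Step 1: Total=2^7=128
Step 2: Unsat when all 6 false: 2^1=2
Step 3: Sat=128-2=126

126


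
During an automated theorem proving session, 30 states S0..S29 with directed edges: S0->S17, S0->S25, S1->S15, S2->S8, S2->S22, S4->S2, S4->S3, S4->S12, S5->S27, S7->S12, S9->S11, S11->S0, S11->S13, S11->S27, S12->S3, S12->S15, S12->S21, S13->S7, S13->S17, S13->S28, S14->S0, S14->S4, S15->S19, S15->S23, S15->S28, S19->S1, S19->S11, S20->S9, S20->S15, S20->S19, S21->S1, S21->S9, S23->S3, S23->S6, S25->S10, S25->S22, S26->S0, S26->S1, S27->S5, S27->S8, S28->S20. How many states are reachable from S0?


BFS from S0:
  layer 0: {S0}
  layer 1: {S17, S25}
  layer 2: {S10, S22}
Reachable set: {S0, S10, S17, S22, S25}
Count = 5

5


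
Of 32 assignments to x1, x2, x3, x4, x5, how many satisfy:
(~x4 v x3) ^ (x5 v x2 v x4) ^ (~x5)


CNF with 3 clauses over 5 vars (32 assignments).
An assignment satisfies CNF iff every clause has >=1 true literal.
Check each row (bits = x1,x2,x3,x4,x5; clause T/F shown):
  row 0 [00000]: clauses=TFT -> 0
  row 1 [00001]: clauses=TTF -> 0
  row 2 [00010]: clauses=FTT -> 0
  row 3 [00011]: clauses=FTF -> 0
  row 4 [00100]: clauses=TFT -> 0
  row 5 [00101]: clauses=TTF -> 0
  row 6 [00110]: clauses=TTT -> 1
  row 7 [00111]: clauses=TTF -> 0
  row 8 [01000]: clauses=TTT -> 1
  row 9 [01001]: clauses=TTF -> 0
  row 10 [01010]: clauses=FTT -> 0
  row 11 [01011]: clauses=FTF -> 0
  row 12 [01100]: clauses=TTT -> 1
  row 13 [01101]: clauses=TTF -> 0
  row 14 [01110]: clauses=TTT -> 1
  row 15 [01111]: clauses=TTF -> 0
  row 16 [10000]: clauses=TFT -> 0
  row 17 [10001]: clauses=TTF -> 0
  row 18 [10010]: clauses=FTT -> 0
  row 19 [10011]: clauses=FTF -> 0
  row 20 [10100]: clauses=TFT -> 0
  row 21 [10101]: clauses=TTF -> 0
  row 22 [10110]: clauses=TTT -> 1
  row 23 [10111]: clauses=TTF -> 0
  row 24 [11000]: clauses=TTT -> 1
  row 25 [11001]: clauses=TTF -> 0
  row 26 [11010]: clauses=FTT -> 0
  row 27 [11011]: clauses=FTF -> 0
  row 28 [11100]: clauses=TTT -> 1
  row 29 [11101]: clauses=TTF -> 0
  row 30 [11110]: clauses=TTT -> 1
  row 31 [11111]: clauses=TTF -> 0
Full result column, 8 rows per line (x1,x2 fixed per line; x3,x4,x5 runs 000..111 left to right):
  rows 0-7 [x1,x2=00]: 00000010  (ones: 1)
  rows 8-15 [x1,x2=01]: 10001010  (ones: 3)
  rows 16-23 [x1,x2=10]: 00000010  (ones: 1)
  rows 24-31 [x1,x2=11]: 10001010  (ones: 3)
Satisfying assignments = 1+3+1+3 = 8

8


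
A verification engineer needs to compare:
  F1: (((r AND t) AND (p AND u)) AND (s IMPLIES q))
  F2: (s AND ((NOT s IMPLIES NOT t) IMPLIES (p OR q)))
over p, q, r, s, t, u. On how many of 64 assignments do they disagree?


F1 = (((r AND t) AND (p AND u)) AND (s IMPLIES q))
F2 = (s AND ((NOT s IMPLIES NOT t) IMPLIES (p OR q)))
Evaluate both on each of 64 rows (bits = p,q,r,s,t,u):
  row 0 [000000]: F1=0 F2=0 -> 0
  row 1 [000001]: F1=0 F2=0 -> 0
  row 2 [000010]: F1=0 F2=0 -> 0
  row 3 [000011]: F1=0 F2=0 -> 0
  row 4 [000100]: F1=0 F2=0 -> 0
  (every remaining row is evaluated the same way; all 64 results are listed next)
Full result column, 8 rows per line (p,q,r fixed per line; s,t,u runs 000..111 left to right):
  rows 0-7 [p,q,r=000]: 00000000  (ones: 0)
  rows 8-15 [p,q,r=001]: 00000000  (ones: 0)
  rows 16-23 [p,q,r=010]: 00001111  (ones: 4)
  rows 24-31 [p,q,r=011]: 00001111  (ones: 4)
  rows 32-39 [p,q,r=100]: 00001111  (ones: 4)
  rows 40-47 [p,q,r=101]: 00011111  (ones: 5)
  rows 48-55 [p,q,r=110]: 00001111  (ones: 4)
  rows 56-63 [p,q,r=111]: 00011110  (ones: 4)
Disagreements = 0+0+4+4+4+5+4+4 = 25

25


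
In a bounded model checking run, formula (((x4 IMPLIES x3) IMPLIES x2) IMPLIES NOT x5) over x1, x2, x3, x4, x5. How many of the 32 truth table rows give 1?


Formula: (((x4 IMPLIES x3) IMPLIES x2) IMPLIES NOT x5) over 5 vars (32 rows)
Evaluate each row (x1, x2, x3, x4, x5 as bits, MSB first):
  row 0 [00000]: (((0 IMPLIES 0) IMPLIES 0) IMPLIES NOT 0) -> 1
  row 1 [00001]: (((0 IMPLIES 0) IMPLIES 0) IMPLIES NOT 1) -> 1
  row 2 [00010]: (((1 IMPLIES 0) IMPLIES 0) IMPLIES NOT 0) -> 1
  row 3 [00011]: (((1 IMPLIES 0) IMPLIES 0) IMPLIES NOT 1) -> 0
  row 4 [00100]: (((0 IMPLIES 1) IMPLIES 0) IMPLIES NOT 0) -> 1
  row 5 [00101]: (((0 IMPLIES 1) IMPLIES 0) IMPLIES NOT 1) -> 1
  row 6 [00110]: (((1 IMPLIES 1) IMPLIES 0) IMPLIES NOT 0) -> 1
  row 7 [00111]: (((1 IMPLIES 1) IMPLIES 0) IMPLIES NOT 1) -> 1
  row 8 [01000]: (((0 IMPLIES 0) IMPLIES 1) IMPLIES NOT 0) -> 1
  row 9 [01001]: (((0 IMPLIES 0) IMPLIES 1) IMPLIES NOT 1) -> 0
  row 10 [01010]: (((1 IMPLIES 0) IMPLIES 1) IMPLIES NOT 0) -> 1
  row 11 [01011]: (((1 IMPLIES 0) IMPLIES 1) IMPLIES NOT 1) -> 0
  row 12 [01100]: (((0 IMPLIES 1) IMPLIES 1) IMPLIES NOT 0) -> 1
  row 13 [01101]: (((0 IMPLIES 1) IMPLIES 1) IMPLIES NOT 1) -> 0
  row 14 [01110]: (((1 IMPLIES 1) IMPLIES 1) IMPLIES NOT 0) -> 1
  row 15 [01111]: (((1 IMPLIES 1) IMPLIES 1) IMPLIES NOT 1) -> 0
  row 16 [10000]: (((0 IMPLIES 0) IMPLIES 0) IMPLIES NOT 0) -> 1
  row 17 [10001]: (((0 IMPLIES 0) IMPLIES 0) IMPLIES NOT 1) -> 1
  row 18 [10010]: (((1 IMPLIES 0) IMPLIES 0) IMPLIES NOT 0) -> 1
  row 19 [10011]: (((1 IMPLIES 0) IMPLIES 0) IMPLIES NOT 1) -> 0
  row 20 [10100]: (((0 IMPLIES 1) IMPLIES 0) IMPLIES NOT 0) -> 1
  row 21 [10101]: (((0 IMPLIES 1) IMPLIES 0) IMPLIES NOT 1) -> 1
  row 22 [10110]: (((1 IMPLIES 1) IMPLIES 0) IMPLIES NOT 0) -> 1
  row 23 [10111]: (((1 IMPLIES 1) IMPLIES 0) IMPLIES NOT 1) -> 1
  row 24 [11000]: (((0 IMPLIES 0) IMPLIES 1) IMPLIES NOT 0) -> 1
  row 25 [11001]: (((0 IMPLIES 0) IMPLIES 1) IMPLIES NOT 1) -> 0
  row 26 [11010]: (((1 IMPLIES 0) IMPLIES 1) IMPLIES NOT 0) -> 1
  row 27 [11011]: (((1 IMPLIES 0) IMPLIES 1) IMPLIES NOT 1) -> 0
  row 28 [11100]: (((0 IMPLIES 1) IMPLIES 1) IMPLIES NOT 0) -> 1
  row 29 [11101]: (((0 IMPLIES 1) IMPLIES 1) IMPLIES NOT 1) -> 0
  row 30 [11110]: (((1 IMPLIES 1) IMPLIES 1) IMPLIES NOT 0) -> 1
  row 31 [11111]: (((1 IMPLIES 1) IMPLIES 1) IMPLIES NOT 1) -> 0
Full result column, 8 rows per line (x1,x2 fixed per line; x3,x4,x5 runs 000..111 left to right):
  rows 0-7 [x1,x2=00]: 11101111  (ones: 7)
  rows 8-15 [x1,x2=01]: 10101010  (ones: 4)
  rows 16-23 [x1,x2=10]: 11101111  (ones: 7)
  rows 24-31 [x1,x2=11]: 10101010  (ones: 4)
Count of 1-rows = 7+4+7+4 = 22

22


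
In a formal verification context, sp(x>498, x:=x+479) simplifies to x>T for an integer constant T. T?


Formula: sp(P, x:=E) = exists old_x. (x = E[old_x/x]) AND P[old_x/x] (old_x is the value of x before the assignment; eliminate old_x by solving x = E[old_x/x] for old_x)
Step 1: Precondition P: x>498, i.e. old_x > 498
Step 2: Assignment gives x = old_x + 479, so old_x = x - 479
Step 3: Substitute into P: x - 479 > 498
Step 4: Simplify: x > 498+479 = 977

977


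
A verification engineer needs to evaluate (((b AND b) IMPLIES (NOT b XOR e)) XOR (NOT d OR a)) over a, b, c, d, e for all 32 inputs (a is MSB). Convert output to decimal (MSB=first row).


Formula: (((b AND b) IMPLIES (NOT b XOR e)) XOR (NOT d OR a)) over a, b, c, d, e (32 rows)
Evaluate each row (bits = a,b,c,d,e, MSB first):
  row 0 [00000]: (((0 AND 0) IMPLIES (NOT 0 XOR 0)) XOR (NOT 0 OR 0)) -> 0
  row 1 [00001]: (((0 AND 0) IMPLIES (NOT 0 XOR 1)) XOR (NOT 0 OR 0)) -> 0
  row 2 [00010]: (((0 AND 0) IMPLIES (NOT 0 XOR 0)) XOR (NOT 1 OR 0)) -> 1
  row 3 [00011]: (((0 AND 0) IMPLIES (NOT 0 XOR 1)) XOR (NOT 1 OR 0)) -> 1
  row 4 [00100]: (((0 AND 0) IMPLIES (NOT 0 XOR 0)) XOR (NOT 0 OR 0)) -> 0
  row 5 [00101]: (((0 AND 0) IMPLIES (NOT 0 XOR 1)) XOR (NOT 0 OR 0)) -> 0
  row 6 [00110]: (((0 AND 0) IMPLIES (NOT 0 XOR 0)) XOR (NOT 1 OR 0)) -> 1
  row 7 [00111]: (((0 AND 0) IMPLIES (NOT 0 XOR 1)) XOR (NOT 1 OR 0)) -> 1
  row 8 [01000]: (((1 AND 1) IMPLIES (NOT 1 XOR 0)) XOR (NOT 0 OR 0)) -> 1
  row 9 [01001]: (((1 AND 1) IMPLIES (NOT 1 XOR 1)) XOR (NOT 0 OR 0)) -> 0
  row 10 [01010]: (((1 AND 1) IMPLIES (NOT 1 XOR 0)) XOR (NOT 1 OR 0)) -> 0
  row 11 [01011]: (((1 AND 1) IMPLIES (NOT 1 XOR 1)) XOR (NOT 1 OR 0)) -> 1
  row 12 [01100]: (((1 AND 1) IMPLIES (NOT 1 XOR 0)) XOR (NOT 0 OR 0)) -> 1
  row 13 [01101]: (((1 AND 1) IMPLIES (NOT 1 XOR 1)) XOR (NOT 0 OR 0)) -> 0
  row 14 [01110]: (((1 AND 1) IMPLIES (NOT 1 XOR 0)) XOR (NOT 1 OR 0)) -> 0
  row 15 [01111]: (((1 AND 1) IMPLIES (NOT 1 XOR 1)) XOR (NOT 1 OR 0)) -> 1
  row 16 [10000]: (((0 AND 0) IMPLIES (NOT 0 XOR 0)) XOR (NOT 0 OR 1)) -> 0
  row 17 [10001]: (((0 AND 0) IMPLIES (NOT 0 XOR 1)) XOR (NOT 0 OR 1)) -> 0
  row 18 [10010]: (((0 AND 0) IMPLIES (NOT 0 XOR 0)) XOR (NOT 1 OR 1)) -> 0
  row 19 [10011]: (((0 AND 0) IMPLIES (NOT 0 XOR 1)) XOR (NOT 1 OR 1)) -> 0
  row 20 [10100]: (((0 AND 0) IMPLIES (NOT 0 XOR 0)) XOR (NOT 0 OR 1)) -> 0
  row 21 [10101]: (((0 AND 0) IMPLIES (NOT 0 XOR 1)) XOR (NOT 0 OR 1)) -> 0
  row 22 [10110]: (((0 AND 0) IMPLIES (NOT 0 XOR 0)) XOR (NOT 1 OR 1)) -> 0
  row 23 [10111]: (((0 AND 0) IMPLIES (NOT 0 XOR 1)) XOR (NOT 1 OR 1)) -> 0
  row 24 [11000]: (((1 AND 1) IMPLIES (NOT 1 XOR 0)) XOR (NOT 0 OR 1)) -> 1
  row 25 [11001]: (((1 AND 1) IMPLIES (NOT 1 XOR 1)) XOR (NOT 0 OR 1)) -> 0
  row 26 [11010]: (((1 AND 1) IMPLIES (NOT 1 XOR 0)) XOR (NOT 1 OR 1)) -> 1
  row 27 [11011]: (((1 AND 1) IMPLIES (NOT 1 XOR 1)) XOR (NOT 1 OR 1)) -> 0
  row 28 [11100]: (((1 AND 1) IMPLIES (NOT 1 XOR 0)) XOR (NOT 0 OR 1)) -> 1
  row 29 [11101]: (((1 AND 1) IMPLIES (NOT 1 XOR 1)) XOR (NOT 0 OR 1)) -> 0
  row 30 [11110]: (((1 AND 1) IMPLIES (NOT 1 XOR 0)) XOR (NOT 1 OR 1)) -> 1
  row 31 [11111]: (((1 AND 1) IMPLIES (NOT 1 XOR 1)) XOR (NOT 1 OR 1)) -> 0
Full result column, 4 rows per line (a,b,c fixed per line; d,e runs 00..11 left to right):
  rows 0-3 [a,b,c=000]: 0011  = hex 3
  rows 4-7 [a,b,c=001]: 0011  = hex 3
  rows 8-11 [a,b,c=010]: 1001  = hex 9
  rows 12-15 [a,b,c=011]: 1001  = hex 9
  rows 16-19 [a,b,c=100]: 0000  = hex 0
  rows 20-23 [a,b,c=101]: 0000  = hex 0
  rows 24-27 [a,b,c=110]: 1010  = hex A
  rows 28-31 [a,b,c=111]: 1010  = hex A
Output column (row 0 .. row 31) = 00110011100110010000000010101010
Output column grouped in 4s = 0011 0011 1001 1001 0000 0000 1010 1010 = 0x339900AA
Convert to decimal digit by digit (value = value*16 + digit):
  3 -> 3
  3*16 + 3 = 51
  51*16 + 9 = 825
  825*16 + 9 = 13209
  13209*16 + 0 = 211344
  211344*16 + 0 = 3381504
  3381504*16 + 10 (A) = 54104074
  54104074*16 + 10 (A) = 865665194
Decimal = 865665194

865665194


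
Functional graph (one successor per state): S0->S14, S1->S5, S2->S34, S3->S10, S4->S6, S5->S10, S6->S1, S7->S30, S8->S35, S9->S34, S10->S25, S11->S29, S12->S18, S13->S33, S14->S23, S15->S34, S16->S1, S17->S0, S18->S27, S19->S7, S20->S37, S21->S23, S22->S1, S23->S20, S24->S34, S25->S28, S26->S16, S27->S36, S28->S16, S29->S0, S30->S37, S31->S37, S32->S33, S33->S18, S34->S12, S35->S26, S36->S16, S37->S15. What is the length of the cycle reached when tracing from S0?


Trace from S0 until a state repeats:
  S0 -> S14 -> S23 -> S20 -> S37 -> S15 -> S34 -> S12 -> S18 -> S27 -> S36 -> S16 -> S1 -> S5 -> S10 -> S25 -> S28 -> S16
S16 first seen at step 11, revisited at step 17.
Cycle length = 17 - 11 = 6

6


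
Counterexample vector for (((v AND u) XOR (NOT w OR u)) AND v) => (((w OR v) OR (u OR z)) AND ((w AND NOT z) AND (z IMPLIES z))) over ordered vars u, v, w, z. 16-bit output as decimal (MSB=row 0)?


F1 = (((v AND u) XOR (NOT w OR u)) AND v)
F2 = (((w OR v) OR (u OR z)) AND ((w AND NOT z) AND (z IMPLIES z)))
Counterexample to F1=>F2 is where F1=1 and F2=0.
Evaluate each row (bits = u,v,w,z, MSB first):
  row 0 [0000]: F1=0 F2=0 -> F1&~F2 -> 0
  row 1 [0001]: F1=0 F2=0 -> F1&~F2 -> 0
  row 2 [0010]: F1=0 F2=1 -> F1&~F2 -> 0
  row 3 [0011]: F1=0 F2=0 -> F1&~F2 -> 0
  row 4 [0100]: F1=1 F2=0 -> F1&~F2 -> 1
  row 5 [0101]: F1=1 F2=0 -> F1&~F2 -> 1
  row 6 [0110]: F1=0 F2=1 -> F1&~F2 -> 0
  row 7 [0111]: F1=0 F2=0 -> F1&~F2 -> 0
  row 8 [1000]: F1=0 F2=0 -> F1&~F2 -> 0
  row 9 [1001]: F1=0 F2=0 -> F1&~F2 -> 0
  row 10 [1010]: F1=0 F2=1 -> F1&~F2 -> 0
  row 11 [1011]: F1=0 F2=0 -> F1&~F2 -> 0
  row 12 [1100]: F1=0 F2=0 -> F1&~F2 -> 0
  row 13 [1101]: F1=0 F2=0 -> F1&~F2 -> 0
  row 14 [1110]: F1=0 F2=1 -> F1&~F2 -> 0
  row 15 [1111]: F1=0 F2=0 -> F1&~F2 -> 0
Full result column, 4 rows per line (u,v fixed per line; w,z runs 00..11 left to right):
  rows 0-3 [u,v=00]: 0000  = hex 0
  rows 4-7 [u,v=01]: 1100  = hex C
  rows 8-11 [u,v=10]: 0000  = hex 0
  rows 12-15 [u,v=11]: 0000  = hex 0
Counterexample vector (row 0 .. row 15) = 0000110000000000
Output column grouped in 4s = 0000 1100 0000 0000 = 0x0C00
Convert to decimal digit by digit (value = value*16 + digit):
  0 -> 0
  0*16 + 12 (C) = 12
  12*16 + 0 = 192
  192*16 + 0 = 3072
Decimal = 3072

3072


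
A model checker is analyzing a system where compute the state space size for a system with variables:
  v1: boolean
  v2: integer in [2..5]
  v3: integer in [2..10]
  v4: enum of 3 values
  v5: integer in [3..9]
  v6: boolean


State space = product of domain sizes of all variables.
Domain sizes:
  v1 (boolean): 2
  v2 (integer in [2..5]): 4
  v3 (integer in [2..10]): 9
  v4 (enum of 3 values): 3
  v5 (integer in [3..9]): 7
  v6 (boolean): 2
Product = 2 * 4 * 9 * 3 * 7 * 2 = 3024

3024


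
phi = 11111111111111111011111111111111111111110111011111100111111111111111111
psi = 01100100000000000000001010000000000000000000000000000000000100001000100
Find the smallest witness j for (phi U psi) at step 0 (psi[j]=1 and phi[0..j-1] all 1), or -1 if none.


(phi U psi) at 0: need smallest j with psi[j]=1 and phi[i]=1 for all i in [0,j).
Scan from step 0:
  step 0: phi=1, psi=0 -> continue
  step 1: psi=1 and phi held for [0,1) -> witness found
Witness step = 1

1


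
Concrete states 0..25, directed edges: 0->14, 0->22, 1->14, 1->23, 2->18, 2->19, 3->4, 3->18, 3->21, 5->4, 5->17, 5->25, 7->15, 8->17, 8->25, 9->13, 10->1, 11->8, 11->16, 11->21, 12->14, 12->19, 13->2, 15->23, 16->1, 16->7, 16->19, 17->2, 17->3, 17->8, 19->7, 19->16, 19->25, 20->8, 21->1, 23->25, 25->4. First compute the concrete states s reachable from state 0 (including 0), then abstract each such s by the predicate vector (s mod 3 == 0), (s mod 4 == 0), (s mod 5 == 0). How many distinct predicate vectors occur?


BFS from 0:
Concrete reachable: {0, 14, 22}
Abstract via predicates (s mod 3 == 0), (s mod 4 == 0), (s mod 5 == 0):
  (0,0,0) <- {14, 22}
  (1,1,1) <- {0}
Distinct abstract states = 2

2


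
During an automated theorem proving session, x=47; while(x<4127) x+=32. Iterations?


Step 1: x goes from 47 toward 4127 by 32; the body runs while x<4127, so iterations = ceil((bound-start)/step)
Step 2: Distance=4080
Step 3: ceil(4080/32)=128

128


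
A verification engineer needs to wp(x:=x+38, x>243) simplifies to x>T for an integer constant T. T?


Formula: wp(x:=E, P) = P[E/x] (substitute E for x in postcondition)
Step 1: Postcondition: x>243
Step 2: Substitute x+38 for x: x+38>243
Step 3: Solve for x: x > 243-38 = 205

205


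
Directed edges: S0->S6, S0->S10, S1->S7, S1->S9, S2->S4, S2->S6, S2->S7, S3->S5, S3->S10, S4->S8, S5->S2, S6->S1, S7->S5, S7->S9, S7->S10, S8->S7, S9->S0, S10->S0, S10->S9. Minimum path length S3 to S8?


BFS layer-by-layer from S3:
  dist 0: {S3}
  dist 1: {S5, S10}
  dist 2: {S0, S2, S9}
  dist 3: {S4, S6, S7}
  dist 4: {S1, S8}
  -> S8 reached at distance 4
Shortest path length = 4

4


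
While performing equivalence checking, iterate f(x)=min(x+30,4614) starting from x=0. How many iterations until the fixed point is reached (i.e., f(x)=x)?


Step 1: x=0, cap=4614, increment=30
Step 2: x grows by 30 each step until capped at 4614; fixed point is x=4614
Step 3: iterations = ceil(4614/30) = 154

154


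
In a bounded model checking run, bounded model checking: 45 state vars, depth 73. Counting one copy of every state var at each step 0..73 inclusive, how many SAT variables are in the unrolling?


BMC unrolls to depth k, creating one copy of each state var for steps 0..k.
Step count = 73 + 1 = 74 (steps 0 through 73)
Vars per step = 45
Total = 45 * 74 = 3330

3330


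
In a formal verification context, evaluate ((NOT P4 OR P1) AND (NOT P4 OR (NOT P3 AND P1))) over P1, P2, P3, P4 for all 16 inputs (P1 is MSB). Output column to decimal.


Formula: ((NOT P4 OR P1) AND (NOT P4 OR (NOT P3 AND P1))) over P1, P2, P3, P4 (16 rows)
Evaluate each row (bits = P1,P2,P3,P4, MSB first):
  row 0 [0000]: ((NOT 0 OR 0) AND (NOT 0 OR (NOT 0 AND 0))) -> 1
  row 1 [0001]: ((NOT 1 OR 0) AND (NOT 1 OR (NOT 0 AND 0))) -> 0
  row 2 [0010]: ((NOT 0 OR 0) AND (NOT 0 OR (NOT 1 AND 0))) -> 1
  row 3 [0011]: ((NOT 1 OR 0) AND (NOT 1 OR (NOT 1 AND 0))) -> 0
  row 4 [0100]: ((NOT 0 OR 0) AND (NOT 0 OR (NOT 0 AND 0))) -> 1
  row 5 [0101]: ((NOT 1 OR 0) AND (NOT 1 OR (NOT 0 AND 0))) -> 0
  row 6 [0110]: ((NOT 0 OR 0) AND (NOT 0 OR (NOT 1 AND 0))) -> 1
  row 7 [0111]: ((NOT 1 OR 0) AND (NOT 1 OR (NOT 1 AND 0))) -> 0
  row 8 [1000]: ((NOT 0 OR 1) AND (NOT 0 OR (NOT 0 AND 1))) -> 1
  row 9 [1001]: ((NOT 1 OR 1) AND (NOT 1 OR (NOT 0 AND 1))) -> 1
  row 10 [1010]: ((NOT 0 OR 1) AND (NOT 0 OR (NOT 1 AND 1))) -> 1
  row 11 [1011]: ((NOT 1 OR 1) AND (NOT 1 OR (NOT 1 AND 1))) -> 0
  row 12 [1100]: ((NOT 0 OR 1) AND (NOT 0 OR (NOT 0 AND 1))) -> 1
  row 13 [1101]: ((NOT 1 OR 1) AND (NOT 1 OR (NOT 0 AND 1))) -> 1
  row 14 [1110]: ((NOT 0 OR 1) AND (NOT 0 OR (NOT 1 AND 1))) -> 1
  row 15 [1111]: ((NOT 1 OR 1) AND (NOT 1 OR (NOT 1 AND 1))) -> 0
Full result column, 4 rows per line (P1,P2 fixed per line; P3,P4 runs 00..11 left to right):
  rows 0-3 [P1,P2=00]: 1010  = hex A
  rows 4-7 [P1,P2=01]: 1010  = hex A
  rows 8-11 [P1,P2=10]: 1110  = hex E
  rows 12-15 [P1,P2=11]: 1110  = hex E
Output column (row 0 .. row 15) = 1010101011101110
Output column grouped in 4s = 1010 1010 1110 1110 = 0xAAEE
Convert to decimal digit by digit (value = value*16 + digit):
  A -> 10
  10*16 + 10 (A) = 170
  170*16 + 14 (E) = 2734
  2734*16 + 14 (E) = 43758
Decimal = 43758

43758


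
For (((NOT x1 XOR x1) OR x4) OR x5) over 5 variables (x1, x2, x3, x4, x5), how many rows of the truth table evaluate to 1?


Formula: (((NOT x1 XOR x1) OR x4) OR x5) over 5 vars (32 rows)
Evaluate each row (x1, x2, x3, x4, x5 as bits, MSB first):
  row 0 [00000]: (((NOT 0 XOR 0) OR 0) OR 0) -> 1
  row 1 [00001]: (((NOT 0 XOR 0) OR 0) OR 1) -> 1
  row 2 [00010]: (((NOT 0 XOR 0) OR 1) OR 0) -> 1
  row 3 [00011]: (((NOT 0 XOR 0) OR 1) OR 1) -> 1
  row 4 [00100]: (((NOT 0 XOR 0) OR 0) OR 0) -> 1
  row 5 [00101]: (((NOT 0 XOR 0) OR 0) OR 1) -> 1
  row 6 [00110]: (((NOT 0 XOR 0) OR 1) OR 0) -> 1
  row 7 [00111]: (((NOT 0 XOR 0) OR 1) OR 1) -> 1
  row 8 [01000]: (((NOT 0 XOR 0) OR 0) OR 0) -> 1
  row 9 [01001]: (((NOT 0 XOR 0) OR 0) OR 1) -> 1
  row 10 [01010]: (((NOT 0 XOR 0) OR 1) OR 0) -> 1
  row 11 [01011]: (((NOT 0 XOR 0) OR 1) OR 1) -> 1
  row 12 [01100]: (((NOT 0 XOR 0) OR 0) OR 0) -> 1
  row 13 [01101]: (((NOT 0 XOR 0) OR 0) OR 1) -> 1
  row 14 [01110]: (((NOT 0 XOR 0) OR 1) OR 0) -> 1
  row 15 [01111]: (((NOT 0 XOR 0) OR 1) OR 1) -> 1
  row 16 [10000]: (((NOT 1 XOR 1) OR 0) OR 0) -> 1
  row 17 [10001]: (((NOT 1 XOR 1) OR 0) OR 1) -> 1
  row 18 [10010]: (((NOT 1 XOR 1) OR 1) OR 0) -> 1
  row 19 [10011]: (((NOT 1 XOR 1) OR 1) OR 1) -> 1
  row 20 [10100]: (((NOT 1 XOR 1) OR 0) OR 0) -> 1
  row 21 [10101]: (((NOT 1 XOR 1) OR 0) OR 1) -> 1
  row 22 [10110]: (((NOT 1 XOR 1) OR 1) OR 0) -> 1
  row 23 [10111]: (((NOT 1 XOR 1) OR 1) OR 1) -> 1
  row 24 [11000]: (((NOT 1 XOR 1) OR 0) OR 0) -> 1
  row 25 [11001]: (((NOT 1 XOR 1) OR 0) OR 1) -> 1
  row 26 [11010]: (((NOT 1 XOR 1) OR 1) OR 0) -> 1
  row 27 [11011]: (((NOT 1 XOR 1) OR 1) OR 1) -> 1
  row 28 [11100]: (((NOT 1 XOR 1) OR 0) OR 0) -> 1
  row 29 [11101]: (((NOT 1 XOR 1) OR 0) OR 1) -> 1
  row 30 [11110]: (((NOT 1 XOR 1) OR 1) OR 0) -> 1
  row 31 [11111]: (((NOT 1 XOR 1) OR 1) OR 1) -> 1
Full result column, 8 rows per line (x1,x2 fixed per line; x3,x4,x5 runs 000..111 left to right):
  rows 0-7 [x1,x2=00]: 11111111  (ones: 8)
  rows 8-15 [x1,x2=01]: 11111111  (ones: 8)
  rows 16-23 [x1,x2=10]: 11111111  (ones: 8)
  rows 24-31 [x1,x2=11]: 11111111  (ones: 8)
Count of 1-rows = 8+8+8+8 = 32

32


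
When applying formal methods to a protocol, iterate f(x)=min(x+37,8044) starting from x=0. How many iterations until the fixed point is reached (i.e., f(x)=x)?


Step 1: x=0, cap=8044, increment=37
Step 2: x grows by 37 each step until capped at 8044; fixed point is x=8044
Step 3: iterations = ceil(8044/37) = 218

218


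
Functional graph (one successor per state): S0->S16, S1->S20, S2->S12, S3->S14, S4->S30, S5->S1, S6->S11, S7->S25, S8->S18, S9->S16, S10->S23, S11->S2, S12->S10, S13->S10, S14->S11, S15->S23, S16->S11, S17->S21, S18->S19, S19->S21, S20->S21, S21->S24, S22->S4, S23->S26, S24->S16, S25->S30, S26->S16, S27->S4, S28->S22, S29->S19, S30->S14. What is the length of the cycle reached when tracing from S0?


Trace from S0 until a state repeats:
  S0 -> S16 -> S11 -> S2 -> S12 -> S10 -> S23 -> S26 -> S16
S16 first seen at step 1, revisited at step 8.
Cycle length = 8 - 1 = 7

7


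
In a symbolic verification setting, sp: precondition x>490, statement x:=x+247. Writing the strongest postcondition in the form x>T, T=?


Formula: sp(P, x:=E) = exists old_x. (x = E[old_x/x]) AND P[old_x/x] (old_x is the value of x before the assignment; eliminate old_x by solving x = E[old_x/x] for old_x)
Step 1: Precondition P: x>490, i.e. old_x > 490
Step 2: Assignment gives x = old_x + 247, so old_x = x - 247
Step 3: Substitute into P: x - 247 > 490
Step 4: Simplify: x > 490+247 = 737

737


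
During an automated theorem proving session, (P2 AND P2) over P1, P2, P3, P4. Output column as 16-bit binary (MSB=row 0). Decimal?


Formula: (P2 AND P2) over P1, P2, P3, P4 (16 rows)
Evaluate each row (bits = P1,P2,P3,P4, MSB first):
  row 0 [0000]: (0 AND 0) -> 0
  row 1 [0001]: (0 AND 0) -> 0
  row 2 [0010]: (0 AND 0) -> 0
  row 3 [0011]: (0 AND 0) -> 0
  row 4 [0100]: (1 AND 1) -> 1
  row 5 [0101]: (1 AND 1) -> 1
  row 6 [0110]: (1 AND 1) -> 1
  row 7 [0111]: (1 AND 1) -> 1
  row 8 [1000]: (0 AND 0) -> 0
  row 9 [1001]: (0 AND 0) -> 0
  row 10 [1010]: (0 AND 0) -> 0
  row 11 [1011]: (0 AND 0) -> 0
  row 12 [1100]: (1 AND 1) -> 1
  row 13 [1101]: (1 AND 1) -> 1
  row 14 [1110]: (1 AND 1) -> 1
  row 15 [1111]: (1 AND 1) -> 1
Full result column, 4 rows per line (P1,P2 fixed per line; P3,P4 runs 00..11 left to right):
  rows 0-3 [P1,P2=00]: 0000  = hex 0
  rows 4-7 [P1,P2=01]: 1111  = hex F
  rows 8-11 [P1,P2=10]: 0000  = hex 0
  rows 12-15 [P1,P2=11]: 1111  = hex F
Output column (row 0 .. row 15) = 0000111100001111
Output column grouped in 4s = 0000 1111 0000 1111 = 0x0F0F
Convert to decimal digit by digit (value = value*16 + digit):
  0 -> 0
  0*16 + 15 (F) = 15
  15*16 + 0 = 240
  240*16 + 15 (F) = 3855
Decimal = 3855

3855


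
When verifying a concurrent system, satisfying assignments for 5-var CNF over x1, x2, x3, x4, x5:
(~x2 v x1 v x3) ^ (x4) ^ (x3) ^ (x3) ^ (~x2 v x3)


CNF with 5 clauses over 5 vars (32 assignments).
An assignment satisfies CNF iff every clause has >=1 true literal.
Check each row (bits = x1,x2,x3,x4,x5; clause T/F shown):
  row 0 [00000]: clauses=TFFFT -> 0
  row 1 [00001]: clauses=TFFFT -> 0
  row 2 [00010]: clauses=TTFFT -> 0
  row 3 [00011]: clauses=TTFFT -> 0
  row 4 [00100]: clauses=TFTTT -> 0
  row 5 [00101]: clauses=TFTTT -> 0
  row 6 [00110]: clauses=TTTTT -> 1
  row 7 [00111]: clauses=TTTTT -> 1
  row 8 [01000]: clauses=FFFFF -> 0
  row 9 [01001]: clauses=FFFFF -> 0
  row 10 [01010]: clauses=FTFFF -> 0
  row 11 [01011]: clauses=FTFFF -> 0
  row 12 [01100]: clauses=TFTTT -> 0
  row 13 [01101]: clauses=TFTTT -> 0
  row 14 [01110]: clauses=TTTTT -> 1
  row 15 [01111]: clauses=TTTTT -> 1
  row 16 [10000]: clauses=TFFFT -> 0
  row 17 [10001]: clauses=TFFFT -> 0
  row 18 [10010]: clauses=TTFFT -> 0
  row 19 [10011]: clauses=TTFFT -> 0
  row 20 [10100]: clauses=TFTTT -> 0
  row 21 [10101]: clauses=TFTTT -> 0
  row 22 [10110]: clauses=TTTTT -> 1
  row 23 [10111]: clauses=TTTTT -> 1
  row 24 [11000]: clauses=TFFFF -> 0
  row 25 [11001]: clauses=TFFFF -> 0
  row 26 [11010]: clauses=TTFFF -> 0
  row 27 [11011]: clauses=TTFFF -> 0
  row 28 [11100]: clauses=TFTTT -> 0
  row 29 [11101]: clauses=TFTTT -> 0
  row 30 [11110]: clauses=TTTTT -> 1
  row 31 [11111]: clauses=TTTTT -> 1
Full result column, 8 rows per line (x1,x2 fixed per line; x3,x4,x5 runs 000..111 left to right):
  rows 0-7 [x1,x2=00]: 00000011  (ones: 2)
  rows 8-15 [x1,x2=01]: 00000011  (ones: 2)
  rows 16-23 [x1,x2=10]: 00000011  (ones: 2)
  rows 24-31 [x1,x2=11]: 00000011  (ones: 2)
Satisfying assignments = 2+2+2+2 = 8

8
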